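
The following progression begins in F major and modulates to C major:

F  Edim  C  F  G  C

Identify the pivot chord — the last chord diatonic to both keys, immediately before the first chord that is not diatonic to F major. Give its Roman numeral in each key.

Chords diatonic to F major: F, Gm, Am, B♭, C, Dm, Edim.
Reading the progression, the first chord not in that set is G, so the modulation leaves F major there.
The chord immediately before G is F, which is diatonic to both keys: I in F major and IV in C major.

F — I in F major, IV in C major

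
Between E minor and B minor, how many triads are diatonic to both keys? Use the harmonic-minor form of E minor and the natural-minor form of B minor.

1

Diatonic triads of E minor (harmonic minor): E minor (i), F♯ diminished (ii°), G augmented (III+), A minor (iv), B major (V), C major (VI), D♯ diminished (vii°).
Diatonic triads of B minor (natural minor): B minor (i), C♯ diminished (ii°), D major (III), E minor (iv), F♯ minor (v), G major (VI), A major (VII).
Matching root and quality in both lists: E minor.
That gives 1 common triad.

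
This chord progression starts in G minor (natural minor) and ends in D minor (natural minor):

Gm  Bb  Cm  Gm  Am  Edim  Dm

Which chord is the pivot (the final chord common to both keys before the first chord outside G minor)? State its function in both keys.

Chords diatonic to G minor: Gm, Adim, Bb, Cm, Dm, Eb, F.
Reading the progression, the first chord not in that set is Am, so the modulation leaves G minor there.
The chord immediately before Am is Gm, which is diatonic to both keys: i in G minor and iv in D minor.

Gm — i in G minor, iv in D minor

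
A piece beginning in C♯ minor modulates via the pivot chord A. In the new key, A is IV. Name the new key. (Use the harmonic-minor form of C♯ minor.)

E major

The numeral IV denotes a major triad on scale degree 4. With A on degree 4, the tonic of the new key is E.
Degree 4 carries a major triad in major keys, so the destination is E major.
Check: the diatonic triads of E major are E (I), F♯m (ii), G♯m (iii), A (IV), B (V), C♯m (vi), D♯dim (vii°) — A is indeed IV.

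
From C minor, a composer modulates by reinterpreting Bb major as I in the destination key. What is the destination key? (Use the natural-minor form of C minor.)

The numeral I denotes a major triad on scale degree 1. With Bb on degree 1, the tonic of the new key is Bb.
Degree 1 carries a major triad in major keys, so the destination is Bb major.
Check: the diatonic triads of Bb major are Bb (I), Cm (ii), Dm (iii), Eb (IV), F (V), Gm (vi), Adim (vii°) — Bb major is indeed I.

Bb major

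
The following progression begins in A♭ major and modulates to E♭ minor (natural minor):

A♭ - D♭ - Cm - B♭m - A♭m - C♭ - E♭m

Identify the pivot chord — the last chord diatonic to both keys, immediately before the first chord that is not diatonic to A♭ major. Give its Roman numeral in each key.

Chords diatonic to A♭ major: A♭, B♭m, Cm, D♭, E♭, Fm, Gdim.
Reading the progression, the first chord not in that set is A♭m, so the modulation leaves A♭ major there.
The chord immediately before A♭m is B♭m, which is diatonic to both keys: ii in A♭ major and v in E♭ minor.

B♭m — ii in A♭ major, v in E♭ minor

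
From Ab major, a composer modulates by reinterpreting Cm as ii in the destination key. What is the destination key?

The numeral ii denotes a minor triad on scale degree 2. With C on degree 2, the tonic of the new key is Bb.
Degree 2 carries a minor triad in major keys, so the destination is Bb major.
Check: the diatonic triads of Bb major are Bb (I), Cm (ii), Dm (iii), Eb (IV), F (V), Gm (vi), Adim (vii°) — Cm is indeed ii.

Bb major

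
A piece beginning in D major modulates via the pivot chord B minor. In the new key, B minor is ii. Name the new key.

A major

The numeral ii denotes a minor triad on scale degree 2. With B on degree 2, the tonic of the new key is A.
Degree 2 carries a minor triad in major keys, so the destination is A major.
Check: the diatonic triads of A major are A (I), Bm (ii), C#m (iii), D (IV), E (V), F#m (vi), G#dim (vii°) — B minor is indeed ii.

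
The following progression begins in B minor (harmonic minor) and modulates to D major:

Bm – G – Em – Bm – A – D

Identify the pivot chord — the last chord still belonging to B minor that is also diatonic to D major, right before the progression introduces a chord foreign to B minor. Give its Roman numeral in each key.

Chords diatonic to B minor: Bm, C♯dim, Daug, Em, F♯, G, A♯dim.
Reading the progression, the first chord not in that set is A, so the modulation leaves B minor there.
The chord immediately before A is Bm, which is diatonic to both keys: i in B minor and vi in D major.

Bm — i in B minor, vi in D major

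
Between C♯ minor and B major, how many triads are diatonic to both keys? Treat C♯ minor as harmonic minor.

1

Diatonic triads of C♯ minor (harmonic minor): C♯m (i), D♯dim (ii°), Eaug (III+), F♯m (iv), G♯ (V), A (VI), B♯dim (vii°).
Diatonic triads of B major: B (I), C♯m (ii), D♯m (iii), E (IV), F♯ (V), G♯m (vi), A♯dim (vii°).
Matching root and quality in both lists: C♯m.
That gives 1 common triad.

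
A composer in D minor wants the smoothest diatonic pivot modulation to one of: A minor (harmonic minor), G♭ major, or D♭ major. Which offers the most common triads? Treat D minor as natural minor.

A minor

Triads of D minor (natural minor): D minor (i), E diminished (ii°), F major (III), G minor (iv), A minor (v), B♭ major (VI), C major (VII).
A minor (harmonic minor) shares 3: Dm, F, Am.
G♭ major shares 0: none.
D♭ major shares 0: none.
The most common triads (3) are shared with A minor.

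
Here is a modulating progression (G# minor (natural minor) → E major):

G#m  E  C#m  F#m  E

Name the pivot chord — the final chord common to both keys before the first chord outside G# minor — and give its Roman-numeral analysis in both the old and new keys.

Chords diatonic to G# minor: G#m, A#dim, B, C#m, D#m, E, F#.
Reading the progression, the first chord not in that set is F#m, so the modulation leaves G# minor there.
The chord immediately before F#m is C#m, which is diatonic to both keys: iv in G# minor and vi in E major.

C#m — iv in G# minor, vi in E major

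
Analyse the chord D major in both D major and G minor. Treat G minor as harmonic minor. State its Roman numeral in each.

I in D major; V in G minor

The scale of D major is D E F# G A B C#; D is degree 1, and the triad built there (D-F#-A) is major, so it is I.
The scale of G minor (harmonic minor) is G A Bb C D Eb F#; D is degree 5, and the triad built there (D-F#-A) is major, so it is V.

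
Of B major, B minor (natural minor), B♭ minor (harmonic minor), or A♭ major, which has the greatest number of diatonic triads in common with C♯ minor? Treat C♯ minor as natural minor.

B major

Triads of C♯ minor (natural minor): C♯ minor (i), D♯ diminished (ii°), E major (III), F♯ minor (iv), G♯ minor (v), A major (VI), B major (VII).
B major shares 4: C♯m, E, G♯m, B.
B minor (natural minor) shares 2: F♯m, A.
B♭ minor (harmonic minor) shares 0: none.
A♭ major shares 0: none.
The most common triads (4) are shared with B major.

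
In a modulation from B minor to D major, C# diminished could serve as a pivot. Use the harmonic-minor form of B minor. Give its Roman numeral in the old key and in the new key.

ii° in B minor; vii° in D major

The scale of B minor (harmonic minor) is B C# D E F# G A#; C# is degree 2, and the triad built there (C#-E-G) is diminished, so it is ii°.
The scale of D major is D E F# G A B C#; C# is degree 7, and the triad built there (C#-E-G) is diminished, so it is vii°.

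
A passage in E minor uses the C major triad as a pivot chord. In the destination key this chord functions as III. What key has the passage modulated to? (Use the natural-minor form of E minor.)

The numeral III denotes a major triad on scale degree 3. With C on degree 3, the tonic of the new key is A.
Degree 3 carries a major triad in natural-minor keys, so the destination is A minor.
Check: the diatonic triads of A minor (natural minor) are Am (i), Bdim (ii°), C (III), Dm (iv), Em (v), F (VI), G (VII) — C major is indeed III.

A minor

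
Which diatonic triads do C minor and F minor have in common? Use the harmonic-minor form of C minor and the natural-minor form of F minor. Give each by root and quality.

Cm, Fm, Ab

Triads in C minor (harmonic minor): Cm (i), Ddim (ii°), Ebaug (III+), Fm (iv), G (V), Ab (VI), Bdim (vii°).
Triads in F minor (natural minor): Fm (i), Gdim (ii°), Ab (III), Bbm (iv), Cm (v), Db (VI), Eb (VII).
Shared triads with their functions: Cm (i in C minor, v in F minor); Fm (iv in C minor, i in F minor); Ab (VI in C minor, III in F minor).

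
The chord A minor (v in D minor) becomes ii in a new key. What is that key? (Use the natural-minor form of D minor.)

G major

The numeral ii denotes a minor triad on scale degree 2. With A on degree 2, the tonic of the new key is G.
Degree 2 carries a minor triad in major keys, so the destination is G major.
Check: the diatonic triads of G major are G (I), Am (ii), Bm (iii), C (IV), D (V), Em (vi), F♯dim (vii°) — A minor is indeed ii.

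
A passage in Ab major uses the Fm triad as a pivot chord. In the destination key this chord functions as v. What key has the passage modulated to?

The numeral v denotes a minor triad on scale degree 5. With F on degree 5, the tonic of the new key is Bb.
Degree 5 carries a minor triad in natural-minor keys, so the destination is Bb minor.
Check: the diatonic triads of Bb minor (natural minor) are Bbm (i), Cdim (ii°), Db (III), Ebm (iv), Fm (v), Gb (VI), Ab (VII) — Fm is indeed v.

Bb minor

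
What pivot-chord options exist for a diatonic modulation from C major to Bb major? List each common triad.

Dm, F

Triads in C major: C (I), Dm (ii), Em (iii), F (IV), G (V), Am (vi), Bdim (vii°).
Triads in Bb major: Bb (I), Cm (ii), Dm (iii), Eb (IV), F (V), Gm (vi), Adim (vii°).
Shared triads with their functions: Dm (ii in C major, iii in Bb major); F (IV in C major, V in Bb major).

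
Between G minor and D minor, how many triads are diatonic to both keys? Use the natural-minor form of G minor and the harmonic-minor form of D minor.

3

Diatonic triads of G minor (natural minor): Gm (i), Adim (ii°), Bb (III), Cm (iv), Dm (v), Eb (VI), F (VII).
Diatonic triads of D minor (harmonic minor): Dm (i), Edim (ii°), Faug (III+), Gm (iv), A (V), Bb (VI), C#dim (vii°).
Matching root and quality in both lists: Gm, Bb, Dm.
That gives 3 common triads.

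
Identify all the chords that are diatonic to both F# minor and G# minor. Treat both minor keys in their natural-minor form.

Triads in F# minor (natural minor): F#m (i), G#dim (ii°), A (III), Bm (iv), C#m (v), D (VI), E (VII).
Triads in G# minor (natural minor): G#m (i), A#dim (ii°), B (III), C#m (iv), D#m (v), E (VI), F# (VII).
Shared triads with their functions: C#m (v in F# minor, iv in G# minor); E (VII in F# minor, VI in G# minor).

C#m, E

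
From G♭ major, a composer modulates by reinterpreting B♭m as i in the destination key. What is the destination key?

B♭ minor

The numeral i denotes a minor triad on scale degree 1. With B♭ on degree 1, the tonic of the new key is B♭.
Degree 1 carries a minor triad in minor keys, so the destination is B♭ minor.
Check: the diatonic triads of B♭ minor (natural minor) are B♭m (i), Cdim (ii°), D♭ (III), E♭m (iv), Fm (v), G♭ (VI), A♭ (VII) — B♭m is indeed i.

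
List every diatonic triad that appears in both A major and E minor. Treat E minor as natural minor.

Bm, D

Triads in A major: A (I), Bm (ii), C#m (iii), D (IV), E (V), F#m (vi), G#dim (vii°).
Triads in E minor (natural minor): Em (i), F#dim (ii°), G (III), Am (iv), Bm (v), C (VI), D (VII).
Shared triads with their functions: Bm (ii in A major, v in E minor); D (IV in A major, VII in E minor).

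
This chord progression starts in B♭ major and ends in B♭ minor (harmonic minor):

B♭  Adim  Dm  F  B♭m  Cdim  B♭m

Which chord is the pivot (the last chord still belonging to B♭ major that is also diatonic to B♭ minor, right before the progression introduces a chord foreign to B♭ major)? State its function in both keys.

Chords diatonic to B♭ major: B♭, Cm, Dm, E♭, F, Gm, Adim.
Reading the progression, the first chord not in that set is B♭m, so the modulation leaves B♭ major there.
The chord immediately before B♭m is F, which is diatonic to both keys: V in B♭ major and V in B♭ minor.

F — V in B♭ major, V in B♭ minor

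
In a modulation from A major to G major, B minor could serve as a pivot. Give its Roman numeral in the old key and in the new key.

ii in A major; iii in G major

The scale of A major is A B C♯ D E F♯ G♯; B is degree 2, and the triad built there (B-D-F♯) is minor, so it is ii.
The scale of G major is G A B C D E F♯; B is degree 3, and the triad built there (B-D-F♯) is minor, so it is iii.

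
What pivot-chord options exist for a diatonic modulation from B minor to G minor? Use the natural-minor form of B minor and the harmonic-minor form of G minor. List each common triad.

Triads in B minor (natural minor): B minor (i), C# diminished (ii°), D major (III), E minor (iv), F# minor (v), G major (VI), A major (VII).
Triads in G minor (harmonic minor): G minor (i), A diminished (ii°), Bb augmented (III+), C minor (iv), D major (V), Eb major (VI), F# diminished (vii°).
Shared triads with their functions: D major (III in B minor, V in G minor).

D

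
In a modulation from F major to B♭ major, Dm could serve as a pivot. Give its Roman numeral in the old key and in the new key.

vi in F major; iii in B♭ major

The scale of F major is F G A B♭ C D E; D is degree 6, and the triad built there (D-F-A) is minor, so it is vi.
The scale of B♭ major is B♭ C D E♭ F G A; D is degree 3, and the triad built there (D-F-A) is minor, so it is iii.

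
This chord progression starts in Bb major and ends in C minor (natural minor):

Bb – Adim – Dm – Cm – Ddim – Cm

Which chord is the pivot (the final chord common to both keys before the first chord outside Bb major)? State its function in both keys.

Chords diatonic to Bb major: Bb, Cm, Dm, Eb, F, Gm, Adim.
Reading the progression, the first chord not in that set is Ddim, so the modulation leaves Bb major there.
The chord immediately before Ddim is Cm, which is diatonic to both keys: ii in Bb major and i in C minor.

Cm — ii in Bb major, i in C minor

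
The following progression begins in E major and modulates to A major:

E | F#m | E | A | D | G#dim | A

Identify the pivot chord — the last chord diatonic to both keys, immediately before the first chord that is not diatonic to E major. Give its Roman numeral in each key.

A — IV in E major, I in A major

Chords diatonic to E major: E, F#m, G#m, A, B, C#m, D#dim.
Reading the progression, the first chord not in that set is D, so the modulation leaves E major there.
The chord immediately before D is A, which is diatonic to both keys: IV in E major and I in A major.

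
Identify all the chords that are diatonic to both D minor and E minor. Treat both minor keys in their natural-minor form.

Triads in D minor (natural minor): Dm (i), Edim (ii°), F (III), Gm (iv), Am (v), Bb (VI), C (VII).
Triads in E minor (natural minor): Em (i), F#dim (ii°), G (III), Am (iv), Bm (v), C (VI), D (VII).
Shared triads with their functions: Am (v in D minor, iv in E minor); C (VII in D minor, VI in E minor).

Am, C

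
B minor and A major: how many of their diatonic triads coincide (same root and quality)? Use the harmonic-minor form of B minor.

Diatonic triads of B minor (harmonic minor): Bm (i), C#dim (ii°), Daug (III+), Em (iv), F# (V), G (VI), A#dim (vii°).
Diatonic triads of A major: A (I), Bm (ii), C#m (iii), D (IV), E (V), F#m (vi), G#dim (vii°).
Matching root and quality in both lists: Bm.
That gives 1 common triad.

1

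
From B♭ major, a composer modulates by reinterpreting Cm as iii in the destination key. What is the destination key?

A♭ major

The numeral iii denotes a minor triad on scale degree 3. With C on degree 3, the tonic of the new key is A♭.
Degree 3 carries a minor triad in major keys, so the destination is A♭ major.
Check: the diatonic triads of A♭ major are A♭ (I), B♭m (ii), Cm (iii), D♭ (IV), E♭ (V), Fm (vi), Gdim (vii°) — Cm is indeed iii.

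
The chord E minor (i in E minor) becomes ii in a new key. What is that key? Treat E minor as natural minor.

The numeral ii denotes a minor triad on scale degree 2. With E on degree 2, the tonic of the new key is D.
Degree 2 carries a minor triad in major keys, so the destination is D major.
Check: the diatonic triads of D major are D (I), Em (ii), F♯m (iii), G (IV), A (V), Bm (vi), C♯dim (vii°) — E minor is indeed ii.

D major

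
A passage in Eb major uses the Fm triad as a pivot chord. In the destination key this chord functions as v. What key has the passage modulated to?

The numeral v denotes a minor triad on scale degree 5. With F on degree 5, the tonic of the new key is Bb.
Degree 5 carries a minor triad in natural-minor keys, so the destination is Bb minor.
Check: the diatonic triads of Bb minor (natural minor) are Bbm (i), Cdim (ii°), Db (III), Ebm (iv), Fm (v), Gb (VI), Ab (VII) — Fm is indeed v.

Bb minor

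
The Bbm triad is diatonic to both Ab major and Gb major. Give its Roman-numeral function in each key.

ii in Ab major; iii in Gb major

The scale of Ab major is Ab Bb C Db Eb F G; Bb is degree 2, and the triad built there (Bb-Db-F) is minor, so it is ii.
The scale of Gb major is Gb Ab Bb Cb Db Eb F; Bb is degree 3, and the triad built there (Bb-Db-F) is minor, so it is iii.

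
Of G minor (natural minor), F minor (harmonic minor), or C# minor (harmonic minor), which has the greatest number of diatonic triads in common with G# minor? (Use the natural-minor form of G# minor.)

Triads of G# minor (natural minor): G# minor (i), A# diminished (ii°), B major (III), C# minor (iv), D# minor (v), E major (VI), F# major (VII).
G minor (natural minor) shares 0: none.
F minor (harmonic minor) shares 0: none.
C# minor (harmonic minor) shares 1: C#m.
The most common triads (1) are shared with C# minor.

C# minor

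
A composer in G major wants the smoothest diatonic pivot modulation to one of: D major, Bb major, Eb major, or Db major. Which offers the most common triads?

Triads of G major: G (I), Am (ii), Bm (iii), C (IV), D (V), Em (vi), F#dim (vii°).
D major shares 4: G, Bm, D, Em.
Bb major shares 0: none.
Eb major shares 0: none.
Db major shares 0: none.
The most common triads (4) are shared with D major.

D major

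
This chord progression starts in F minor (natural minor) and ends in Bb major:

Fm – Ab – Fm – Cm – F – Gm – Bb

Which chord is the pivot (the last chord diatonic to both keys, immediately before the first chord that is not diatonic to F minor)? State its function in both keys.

Chords diatonic to F minor: Fm, Gdim, Ab, Bbm, Cm, Db, Eb.
Reading the progression, the first chord not in that set is F, so the modulation leaves F minor there.
The chord immediately before F is Cm, which is diatonic to both keys: v in F minor and ii in Bb major.

Cm — v in F minor, ii in Bb major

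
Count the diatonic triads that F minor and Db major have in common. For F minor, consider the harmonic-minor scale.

3

Diatonic triads of F minor (harmonic minor): F minor (i), G diminished (ii°), Ab augmented (III+), Bb minor (iv), C major (V), Db major (VI), E diminished (vii°).
Diatonic triads of Db major: Db major (I), Eb minor (ii), F minor (iii), Gb major (IV), Ab major (V), Bb minor (vi), C diminished (vii°).
Matching root and quality in both lists: F minor, Bb minor, Db major.
That gives 3 common triads.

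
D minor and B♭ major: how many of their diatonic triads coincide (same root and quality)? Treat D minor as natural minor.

4

Diatonic triads of D minor (natural minor): Dm (i), Edim (ii°), F (III), Gm (iv), Am (v), B♭ (VI), C (VII).
Diatonic triads of B♭ major: B♭ (I), Cm (ii), Dm (iii), E♭ (IV), F (V), Gm (vi), Adim (vii°).
Matching root and quality in both lists: Dm, F, Gm, B♭.
That gives 4 common triads.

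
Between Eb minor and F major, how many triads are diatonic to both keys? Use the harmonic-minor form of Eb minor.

1

Diatonic triads of Eb minor (harmonic minor): Ebm (i), Fdim (ii°), Gbaug (III+), Abm (iv), Bb (V), Cb (VI), Ddim (vii°).
Diatonic triads of F major: F (I), Gm (ii), Am (iii), Bb (IV), C (V), Dm (vi), Edim (vii°).
Matching root and quality in both lists: Bb.
That gives 1 common triad.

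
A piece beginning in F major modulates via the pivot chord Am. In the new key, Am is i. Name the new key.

A minor

The numeral i denotes a minor triad on scale degree 1. With A on degree 1, the tonic of the new key is A.
Degree 1 carries a minor triad in minor keys, so the destination is A minor.
Check: the diatonic triads of A minor (natural minor) are Am (i), Bdim (ii°), C (III), Dm (iv), Em (v), F (VI), G (VII) — Am is indeed i.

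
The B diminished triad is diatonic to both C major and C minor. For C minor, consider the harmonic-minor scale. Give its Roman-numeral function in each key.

The scale of C major is C D E F G A B; B is degree 7, and the triad built there (B-D-F) is diminished, so it is vii°.
The scale of C minor (harmonic minor) is C D Eb F G Ab B; B is degree 7, and the triad built there (B-D-F) is diminished, so it is vii°.

vii° in C major; vii° in C minor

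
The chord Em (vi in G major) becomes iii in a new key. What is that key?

The numeral iii denotes a minor triad on scale degree 3. With E on degree 3, the tonic of the new key is C.
Degree 3 carries a minor triad in major keys, so the destination is C major.
Check: the diatonic triads of C major are C (I), Dm (ii), Em (iii), F (IV), G (V), Am (vi), Bdim (vii°) — Em is indeed iii.

C major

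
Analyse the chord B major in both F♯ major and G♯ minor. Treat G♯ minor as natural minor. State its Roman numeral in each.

The scale of F♯ major is F♯ G♯ A♯ B C♯ D♯ E♯; B is degree 4, and the triad built there (B-D♯-F♯) is major, so it is IV.
The scale of G♯ minor (natural minor) is G♯ A♯ B C♯ D♯ E F♯; B is degree 3, and the triad built there (B-D♯-F♯) is major, so it is III.

IV in F♯ major; III in G♯ minor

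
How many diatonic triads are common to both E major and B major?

4

Diatonic triads of E major: E (I), F#m (ii), G#m (iii), A (IV), B (V), C#m (vi), D#dim (vii°).
Diatonic triads of B major: B (I), C#m (ii), D#m (iii), E (IV), F# (V), G#m (vi), A#dim (vii°).
Matching root and quality in both lists: E, G#m, B, C#m.
That gives 4 common triads.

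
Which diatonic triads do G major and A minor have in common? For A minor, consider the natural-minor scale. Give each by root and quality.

G, Am, C, Em

Triads in G major: G major (I), A minor (ii), B minor (iii), C major (IV), D major (V), E minor (vi), F# diminished (vii°).
Triads in A minor (natural minor): A minor (i), B diminished (ii°), C major (III), D minor (iv), E minor (v), F major (VI), G major (VII).
Shared triads with their functions: G major (I in G major, VII in A minor); A minor (ii in G major, i in A minor); C major (IV in G major, III in A minor); E minor (vi in G major, v in A minor).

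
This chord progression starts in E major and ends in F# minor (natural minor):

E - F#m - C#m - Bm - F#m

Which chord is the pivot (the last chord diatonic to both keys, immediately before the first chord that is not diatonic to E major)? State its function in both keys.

C#m — vi in E major, v in F# minor

Chords diatonic to E major: E, F#m, G#m, A, B, C#m, D#dim.
Reading the progression, the first chord not in that set is Bm, so the modulation leaves E major there.
The chord immediately before Bm is C#m, which is diatonic to both keys: vi in E major and v in F# minor.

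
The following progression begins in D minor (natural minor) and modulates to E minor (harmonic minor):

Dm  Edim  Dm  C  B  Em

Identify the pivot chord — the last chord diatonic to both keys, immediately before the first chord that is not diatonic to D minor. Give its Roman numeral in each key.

Chords diatonic to D minor: Dm, Edim, F, Gm, Am, Bb, C.
Reading the progression, the first chord not in that set is B, so the modulation leaves D minor there.
The chord immediately before B is C, which is diatonic to both keys: VII in D minor and VI in E minor.

C — VII in D minor, VI in E minor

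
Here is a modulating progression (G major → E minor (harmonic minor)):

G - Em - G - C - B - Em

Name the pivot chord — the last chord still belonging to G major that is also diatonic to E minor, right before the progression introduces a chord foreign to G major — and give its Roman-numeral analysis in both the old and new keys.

C — IV in G major, VI in E minor

Chords diatonic to G major: G, Am, Bm, C, D, Em, F#dim.
Reading the progression, the first chord not in that set is B, so the modulation leaves G major there.
The chord immediately before B is C, which is diatonic to both keys: IV in G major and VI in E minor.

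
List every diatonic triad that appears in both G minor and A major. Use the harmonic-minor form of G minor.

D

Triads in G minor (harmonic minor): Gm (i), Adim (ii°), Bbaug (III+), Cm (iv), D (V), Eb (VI), F#dim (vii°).
Triads in A major: A (I), Bm (ii), C#m (iii), D (IV), E (V), F#m (vi), G#dim (vii°).
Shared triads with their functions: D (V in G minor, IV in A major).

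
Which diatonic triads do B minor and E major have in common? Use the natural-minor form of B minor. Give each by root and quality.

Triads in B minor (natural minor): B minor (i), C# diminished (ii°), D major (III), E minor (iv), F# minor (v), G major (VI), A major (VII).
Triads in E major: E major (I), F# minor (ii), G# minor (iii), A major (IV), B major (V), C# minor (vi), D# diminished (vii°).
Shared triads with their functions: F# minor (v in B minor, ii in E major); A major (VII in B minor, IV in E major).

F#m, A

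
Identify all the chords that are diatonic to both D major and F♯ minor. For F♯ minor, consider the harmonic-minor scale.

Triads in D major: D (I), Em (ii), F♯m (iii), G (IV), A (V), Bm (vi), C♯dim (vii°).
Triads in F♯ minor (harmonic minor): F♯m (i), G♯dim (ii°), Aaug (III+), Bm (iv), C♯ (V), D (VI), E♯dim (vii°).
Shared triads with their functions: D (I in D major, VI in F♯ minor); F♯m (iii in D major, i in F♯ minor); Bm (vi in D major, iv in F♯ minor).

D, F♯m, Bm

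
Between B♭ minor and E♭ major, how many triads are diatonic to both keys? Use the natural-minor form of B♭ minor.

Diatonic triads of B♭ minor (natural minor): B♭m (i), Cdim (ii°), D♭ (III), E♭m (iv), Fm (v), G♭ (VI), A♭ (VII).
Diatonic triads of E♭ major: E♭ (I), Fm (ii), Gm (iii), A♭ (IV), B♭ (V), Cm (vi), Ddim (vii°).
Matching root and quality in both lists: Fm, A♭.
That gives 2 common triads.

2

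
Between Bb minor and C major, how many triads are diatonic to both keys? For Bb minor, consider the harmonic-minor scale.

Diatonic triads of Bb minor (harmonic minor): Bbm (i), Cdim (ii°), Dbaug (III+), Ebm (iv), F (V), Gb (VI), Adim (vii°).
Diatonic triads of C major: C (I), Dm (ii), Em (iii), F (IV), G (V), Am (vi), Bdim (vii°).
Matching root and quality in both lists: F.
That gives 1 common triad.

1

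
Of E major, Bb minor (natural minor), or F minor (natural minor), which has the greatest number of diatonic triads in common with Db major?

Triads of Db major: Db major (I), Eb minor (ii), F minor (iii), Gb major (IV), Ab major (V), Bb minor (vi), C diminished (vii°).
E major shares 0: none.
Bb minor (natural minor) shares 7: Db, Ebm, Fm, Gb, Ab, Bbm, Cdim.
F minor (natural minor) shares 4: Db, Fm, Ab, Bbm.
The most common triads (7) are shared with Bb minor.

Bb minor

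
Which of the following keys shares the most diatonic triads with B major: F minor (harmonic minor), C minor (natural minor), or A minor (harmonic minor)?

A minor

Triads of B major: B major (I), C# minor (ii), D# minor (iii), E major (IV), F# major (V), G# minor (vi), A# diminished (vii°).
F minor (harmonic minor) shares 0: none.
C minor (natural minor) shares 0: none.
A minor (harmonic minor) shares 1: E.
The most common triads (1) are shared with A minor.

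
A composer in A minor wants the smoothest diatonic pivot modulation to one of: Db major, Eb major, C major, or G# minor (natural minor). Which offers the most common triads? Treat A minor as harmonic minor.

Triads of A minor (harmonic minor): A minor (i), B diminished (ii°), C augmented (III+), D minor (iv), E major (V), F major (VI), G# diminished (vii°).
Db major shares 0: none.
Eb major shares 0: none.
C major shares 4: Am, Bdim, Dm, F.
G# minor (natural minor) shares 1: E.
The most common triads (4) are shared with C major.

C major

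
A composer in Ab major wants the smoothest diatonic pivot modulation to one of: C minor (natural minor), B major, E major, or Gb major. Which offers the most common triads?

C minor

Triads of Ab major: Ab major (I), Bb minor (ii), C minor (iii), Db major (IV), Eb major (V), F minor (vi), G diminished (vii°).
C minor (natural minor) shares 4: Ab, Cm, Eb, Fm.
B major shares 0: none.
E major shares 0: none.
Gb major shares 2: Bbm, Db.
The most common triads (4) are shared with C minor.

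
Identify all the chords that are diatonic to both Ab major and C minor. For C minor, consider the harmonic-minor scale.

Ab, Cm, Fm

Triads in Ab major: Ab (I), Bbm (ii), Cm (iii), Db (IV), Eb (V), Fm (vi), Gdim (vii°).
Triads in C minor (harmonic minor): Cm (i), Ddim (ii°), Ebaug (III+), Fm (iv), G (V), Ab (VI), Bdim (vii°).
Shared triads with their functions: Ab (I in Ab major, VI in C minor); Cm (iii in Ab major, i in C minor); Fm (vi in Ab major, iv in C minor).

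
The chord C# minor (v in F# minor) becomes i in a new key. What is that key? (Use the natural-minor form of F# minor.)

C# minor

The numeral i denotes a minor triad on scale degree 1. With C# on degree 1, the tonic of the new key is C#.
Degree 1 carries a minor triad in minor keys, so the destination is C# minor.
Check: the diatonic triads of C# minor (natural minor) are C#m (i), D#dim (ii°), E (III), F#m (iv), G#m (v), A (VI), B (VII) — C# minor is indeed i.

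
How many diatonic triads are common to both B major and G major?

Diatonic triads of B major: B major (I), C# minor (ii), D# minor (iii), E major (IV), F# major (V), G# minor (vi), A# diminished (vii°).
Diatonic triads of G major: G major (I), A minor (ii), B minor (iii), C major (IV), D major (V), E minor (vi), F# diminished (vii°).
No triad has the same root and quality in both keys.

0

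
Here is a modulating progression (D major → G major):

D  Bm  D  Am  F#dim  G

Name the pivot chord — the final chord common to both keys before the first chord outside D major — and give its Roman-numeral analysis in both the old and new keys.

Chords diatonic to D major: D, Em, F#m, G, A, Bm, C#dim.
Reading the progression, the first chord not in that set is Am, so the modulation leaves D major there.
The chord immediately before Am is D, which is diatonic to both keys: I in D major and V in G major.

D — I in D major, V in G major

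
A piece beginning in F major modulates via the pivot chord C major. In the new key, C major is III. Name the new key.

A minor

The numeral III denotes a major triad on scale degree 3. With C on degree 3, the tonic of the new key is A.
Degree 3 carries a major triad in natural-minor keys, so the destination is A minor.
Check: the diatonic triads of A minor (natural minor) are Am (i), Bdim (ii°), C (III), Dm (iv), Em (v), F (VI), G (VII) — C major is indeed III.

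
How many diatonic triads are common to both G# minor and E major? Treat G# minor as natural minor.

Diatonic triads of G# minor (natural minor): G#m (i), A#dim (ii°), B (III), C#m (iv), D#m (v), E (VI), F# (VII).
Diatonic triads of E major: E (I), F#m (ii), G#m (iii), A (IV), B (V), C#m (vi), D#dim (vii°).
Matching root and quality in both lists: G#m, B, C#m, E.
That gives 4 common triads.

4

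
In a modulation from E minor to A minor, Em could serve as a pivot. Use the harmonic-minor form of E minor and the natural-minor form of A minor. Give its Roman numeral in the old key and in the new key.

i in E minor; v in A minor

The scale of E minor (harmonic minor) is E F# G A B C D#; E is degree 1, and the triad built there (E-G-B) is minor, so it is i.
The scale of A minor (natural minor) is A B C D E F G; E is degree 5, and the triad built there (E-G-B) is minor, so it is v.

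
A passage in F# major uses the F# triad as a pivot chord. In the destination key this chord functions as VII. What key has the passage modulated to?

The numeral VII denotes a major triad on scale degree 7. With F# on degree 7, the tonic of the new key is G#.
Degree 7 carries a major triad in natural-minor keys, so the destination is G# minor.
Check: the diatonic triads of G# minor (natural minor) are G#m (i), A#dim (ii°), B (III), C#m (iv), D#m (v), E (VI), F# (VII) — F# is indeed VII.

G# minor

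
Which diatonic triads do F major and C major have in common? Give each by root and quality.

F, Am, C, Dm

Triads in F major: F major (I), G minor (ii), A minor (iii), B♭ major (IV), C major (V), D minor (vi), E diminished (vii°).
Triads in C major: C major (I), D minor (ii), E minor (iii), F major (IV), G major (V), A minor (vi), B diminished (vii°).
Shared triads with their functions: F major (I in F major, IV in C major); A minor (iii in F major, vi in C major); C major (V in F major, I in C major); D minor (vi in F major, ii in C major).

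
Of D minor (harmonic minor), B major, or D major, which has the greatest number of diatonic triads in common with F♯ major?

Triads of F♯ major: F♯ major (I), G♯ minor (ii), A♯ minor (iii), B major (IV), C♯ major (V), D♯ minor (vi), E♯ diminished (vii°).
D minor (harmonic minor) shares 0: none.
B major shares 4: F♯, G♯m, B, D♯m.
D major shares 0: none.
The most common triads (4) are shared with B major.

B major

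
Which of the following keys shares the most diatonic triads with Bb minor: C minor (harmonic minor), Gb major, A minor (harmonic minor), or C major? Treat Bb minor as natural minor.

Triads of Bb minor (natural minor): Bb minor (i), C diminished (ii°), Db major (III), Eb minor (iv), F minor (v), Gb major (VI), Ab major (VII).
C minor (harmonic minor) shares 2: Fm, Ab.
Gb major shares 4: Bbm, Db, Ebm, Gb.
A minor (harmonic minor) shares 0: none.
C major shares 0: none.
The most common triads (4) are shared with Gb major.

Gb major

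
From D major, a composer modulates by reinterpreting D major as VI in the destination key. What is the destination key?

F# minor

The numeral VI denotes a major triad on scale degree 6. With D on degree 6, the tonic of the new key is F#.
Degree 6 carries a major triad in minor keys, so the destination is F# minor.
Check: the diatonic triads of F# minor (natural minor) are F#m (i), G#dim (ii°), A (III), Bm (iv), C#m (v), D (VI), E (VII) — D major is indeed VI.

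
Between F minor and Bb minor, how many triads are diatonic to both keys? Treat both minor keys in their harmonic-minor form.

Diatonic triads of F minor (harmonic minor): Fm (i), Gdim (ii°), Abaug (III+), Bbm (iv), C (V), Db (VI), Edim (vii°).
Diatonic triads of Bb minor (harmonic minor): Bbm (i), Cdim (ii°), Dbaug (III+), Ebm (iv), F (V), Gb (VI), Adim (vii°).
Matching root and quality in both lists: Bbm.
That gives 1 common triad.

1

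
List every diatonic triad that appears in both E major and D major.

F♯m, A

Triads in E major: E (I), F♯m (ii), G♯m (iii), A (IV), B (V), C♯m (vi), D♯dim (vii°).
Triads in D major: D (I), Em (ii), F♯m (iii), G (IV), A (V), Bm (vi), C♯dim (vii°).
Shared triads with their functions: F♯m (ii in E major, iii in D major); A (IV in E major, V in D major).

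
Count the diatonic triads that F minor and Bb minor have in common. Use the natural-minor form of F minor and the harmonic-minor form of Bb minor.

Diatonic triads of F minor (natural minor): F minor (i), G diminished (ii°), Ab major (III), Bb minor (iv), C minor (v), Db major (VI), Eb major (VII).
Diatonic triads of Bb minor (harmonic minor): Bb minor (i), C diminished (ii°), Db augmented (III+), Eb minor (iv), F major (V), Gb major (VI), A diminished (vii°).
Matching root and quality in both lists: Bb minor.
That gives 1 common triad.

1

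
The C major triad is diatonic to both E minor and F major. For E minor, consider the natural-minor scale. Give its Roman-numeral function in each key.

The scale of E minor (natural minor) is E F♯ G A B C D; C is degree 6, and the triad built there (C-E-G) is major, so it is VI.
The scale of F major is F G A B♭ C D E; C is degree 5, and the triad built there (C-E-G) is major, so it is V.

VI in E minor; V in F major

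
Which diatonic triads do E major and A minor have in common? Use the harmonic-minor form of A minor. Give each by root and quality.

E

Triads in E major: E major (I), F# minor (ii), G# minor (iii), A major (IV), B major (V), C# minor (vi), D# diminished (vii°).
Triads in A minor (harmonic minor): A minor (i), B diminished (ii°), C augmented (III+), D minor (iv), E major (V), F major (VI), G# diminished (vii°).
Shared triads with their functions: E major (I in E major, V in A minor).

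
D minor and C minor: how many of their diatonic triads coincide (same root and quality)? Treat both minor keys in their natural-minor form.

2

Diatonic triads of D minor (natural minor): Dm (i), Edim (ii°), F (III), Gm (iv), Am (v), Bb (VI), C (VII).
Diatonic triads of C minor (natural minor): Cm (i), Ddim (ii°), Eb (III), Fm (iv), Gm (v), Ab (VI), Bb (VII).
Matching root and quality in both lists: Gm, Bb.
That gives 2 common triads.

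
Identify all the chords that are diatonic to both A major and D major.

Triads in A major: A (I), Bm (ii), C#m (iii), D (IV), E (V), F#m (vi), G#dim (vii°).
Triads in D major: D (I), Em (ii), F#m (iii), G (IV), A (V), Bm (vi), C#dim (vii°).
Shared triads with their functions: A (I in A major, V in D major); Bm (ii in A major, vi in D major); D (IV in A major, I in D major); F#m (vi in A major, iii in D major).

A, Bm, D, F#m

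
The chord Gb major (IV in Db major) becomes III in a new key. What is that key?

The numeral III denotes a major triad on scale degree 3. With Gb on degree 3, the tonic of the new key is Eb.
Degree 3 carries a major triad in natural-minor keys, so the destination is Eb minor.
Check: the diatonic triads of Eb minor (natural minor) are Ebm (i), Fdim (ii°), Gb (III), Abm (iv), Bbm (v), Cb (VI), Db (VII) — Gb major is indeed III.

Eb minor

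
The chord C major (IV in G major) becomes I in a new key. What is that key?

C major

The numeral I denotes a major triad on scale degree 1. With C on degree 1, the tonic of the new key is C.
Degree 1 carries a major triad in major keys, so the destination is C major.
Check: the diatonic triads of C major are C (I), Dm (ii), Em (iii), F (IV), G (V), Am (vi), Bdim (vii°) — C major is indeed I.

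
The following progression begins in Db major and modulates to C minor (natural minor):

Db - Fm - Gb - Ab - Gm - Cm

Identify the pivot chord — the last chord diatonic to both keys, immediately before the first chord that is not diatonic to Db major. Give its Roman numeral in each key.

Chords diatonic to Db major: Db, Ebm, Fm, Gb, Ab, Bbm, Cdim.
Reading the progression, the first chord not in that set is Gm, so the modulation leaves Db major there.
The chord immediately before Gm is Ab, which is diatonic to both keys: V in Db major and VI in C minor.

Ab — V in Db major, VI in C minor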